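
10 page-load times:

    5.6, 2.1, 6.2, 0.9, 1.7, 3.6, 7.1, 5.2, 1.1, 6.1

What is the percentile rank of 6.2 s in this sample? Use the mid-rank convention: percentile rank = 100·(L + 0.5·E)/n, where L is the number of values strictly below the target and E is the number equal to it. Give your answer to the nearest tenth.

85.0

Sorted: 0.9, 1.1, 1.7, 2.1, 3.6, 5.2, 5.6, 6.1, 6.2, 7.1.
Count below 6.2: L = 8; count equal: E = 1; n = 10.
Percentile rank = 100·(8 + 0.5·1)/10 = 100·8.5/10 = 85.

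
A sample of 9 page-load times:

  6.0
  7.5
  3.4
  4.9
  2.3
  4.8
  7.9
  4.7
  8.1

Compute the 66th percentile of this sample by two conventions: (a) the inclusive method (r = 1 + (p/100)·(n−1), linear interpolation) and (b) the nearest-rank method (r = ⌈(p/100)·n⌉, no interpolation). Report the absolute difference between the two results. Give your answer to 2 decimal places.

Sorted: 2.3, 3.4, 4.7, 4.8, 4.9, 6.0, 7.5, 7.9, 8.1.
n = 9.
(a) r = 6.28; between ranks 6 (6.0) and 7 (7.5): 6.42.
(b) the nearest-rank method: rank 6 → 6.
|6.42 − 6| = 0.42.

0.42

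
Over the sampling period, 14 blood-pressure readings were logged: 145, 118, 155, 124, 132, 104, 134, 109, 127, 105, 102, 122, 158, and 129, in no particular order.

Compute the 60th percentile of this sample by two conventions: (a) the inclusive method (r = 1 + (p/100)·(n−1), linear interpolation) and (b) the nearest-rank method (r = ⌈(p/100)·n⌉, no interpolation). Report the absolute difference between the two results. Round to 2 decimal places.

Sorted: 102, 104, 105, 109, 118, 122, 124, 127, 129, 132, 134, 145, 155, 158.
n = 14.
(a) r = 8.8; between ranks 8 (127) and 9 (129): 128.6.
(b) the nearest-rank method: rank 9 → 129.
|128.6 − 129| = 0.4.

0.40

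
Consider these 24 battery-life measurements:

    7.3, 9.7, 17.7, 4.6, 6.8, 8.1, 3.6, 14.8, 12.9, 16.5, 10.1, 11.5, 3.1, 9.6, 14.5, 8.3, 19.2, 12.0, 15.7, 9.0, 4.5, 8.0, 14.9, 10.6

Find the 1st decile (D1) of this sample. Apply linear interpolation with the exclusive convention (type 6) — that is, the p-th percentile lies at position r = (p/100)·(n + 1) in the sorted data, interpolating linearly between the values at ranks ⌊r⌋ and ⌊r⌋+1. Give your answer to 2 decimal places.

4.05

Sorted: 3.1, 3.6, 4.5, 4.6, 6.8, 7.3, 8.0, 8.1, 8.3, 9.0, 9.6, 9.7, 10.1, 10.6, 11.5, 12.0, 12.9, 14.5, 14.8, 14.9, 15.7, 16.5, 17.7, 19.2.
n = 24.
r = (10/100)·(24 + 1) = 2.5.
Rank 2 is 3.6 and rank 3 is 4.5.
Interpolate: 3.6 + 0.5·(4.5 − 3.6) = 3.6 + 0.5·0.9 = 4.05.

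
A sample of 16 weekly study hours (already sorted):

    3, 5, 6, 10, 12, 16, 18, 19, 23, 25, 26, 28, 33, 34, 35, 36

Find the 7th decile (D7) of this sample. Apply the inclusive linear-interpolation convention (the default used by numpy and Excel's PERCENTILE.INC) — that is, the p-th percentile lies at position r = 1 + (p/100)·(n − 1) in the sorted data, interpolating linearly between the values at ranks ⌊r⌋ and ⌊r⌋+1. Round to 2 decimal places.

n = 16.
r = 1 + (70/100)·(16 − 1) = 1 + 10.5 = 11.5.
Rank 11 is 26 and rank 12 is 28.
Interpolate: 26 + 0.5·(28 − 26) = 26 + 0.5·2 = 27.

27.00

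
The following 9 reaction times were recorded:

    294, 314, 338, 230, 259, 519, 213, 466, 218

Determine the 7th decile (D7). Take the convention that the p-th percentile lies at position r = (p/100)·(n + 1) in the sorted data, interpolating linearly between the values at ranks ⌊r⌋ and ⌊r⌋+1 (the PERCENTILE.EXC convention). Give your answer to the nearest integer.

338

Sorted: 213, 218, 230, 259, 294, 314, 338, 466, 519.
n = 9.
r = (70/100)·(9 + 1) = 7.
r is an integer, so P70 is the value at rank 7: 338.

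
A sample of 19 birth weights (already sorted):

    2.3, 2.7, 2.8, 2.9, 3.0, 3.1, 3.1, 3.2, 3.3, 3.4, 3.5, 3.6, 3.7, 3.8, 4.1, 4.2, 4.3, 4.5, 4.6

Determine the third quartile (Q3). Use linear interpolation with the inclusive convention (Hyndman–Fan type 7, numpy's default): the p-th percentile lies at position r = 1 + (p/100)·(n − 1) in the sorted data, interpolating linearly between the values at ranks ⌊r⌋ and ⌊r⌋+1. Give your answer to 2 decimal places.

n = 19.
r = 1 + (75/100)·(19 − 1) = 1 + 13.5 = 14.5.
Rank 14 is 3.8 and rank 15 is 4.1.
Interpolate: 3.8 + 0.5·(4.1 − 3.8) = 3.8 + 0.5·0.3 = 3.95.

3.95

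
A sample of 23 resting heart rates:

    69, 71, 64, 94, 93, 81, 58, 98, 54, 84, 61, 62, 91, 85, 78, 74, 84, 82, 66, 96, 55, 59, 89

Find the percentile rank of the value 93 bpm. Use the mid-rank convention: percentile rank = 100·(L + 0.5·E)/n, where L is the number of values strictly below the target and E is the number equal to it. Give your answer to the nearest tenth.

Sorted: 54, 55, 58, 59, 61, 62, 64, 66, 69, 71, 74, 78, 81, 82, 84, 84, 85, 89, 91, 93, 94, 96, 98.
Count below 93: L = 19; count equal: E = 1; n = 23.
Percentile rank = 100·(19 + 0.5·1)/23 = 100·19.5/23 = 84.78.

84.8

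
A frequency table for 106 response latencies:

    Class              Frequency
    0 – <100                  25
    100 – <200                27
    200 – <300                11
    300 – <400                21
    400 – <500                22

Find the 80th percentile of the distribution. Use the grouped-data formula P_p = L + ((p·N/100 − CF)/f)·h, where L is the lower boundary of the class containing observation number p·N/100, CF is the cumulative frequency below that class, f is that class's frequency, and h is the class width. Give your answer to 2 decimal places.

N = 106; target position k = 80/100 · 106 = 84.8.
Cumulative frequencies: 25, 52, 63, 84, 106.
Observation 84.8 falls in the class 400 – <500.
L = 400, CF = 84, f = 22, h = 100.
P80 = 400 + ((84.8 − 84)/22)·100 = 400 + 3.63636 = 403.636.

403.64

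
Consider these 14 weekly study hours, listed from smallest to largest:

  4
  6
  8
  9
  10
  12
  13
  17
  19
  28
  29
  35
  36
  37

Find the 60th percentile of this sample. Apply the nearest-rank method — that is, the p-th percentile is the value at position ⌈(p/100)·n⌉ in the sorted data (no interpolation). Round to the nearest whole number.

n = 14.
Position = ⌈60/100 · 14⌉ = ⌈8.4⌉ = 9.
The value at rank 9 is 19.

19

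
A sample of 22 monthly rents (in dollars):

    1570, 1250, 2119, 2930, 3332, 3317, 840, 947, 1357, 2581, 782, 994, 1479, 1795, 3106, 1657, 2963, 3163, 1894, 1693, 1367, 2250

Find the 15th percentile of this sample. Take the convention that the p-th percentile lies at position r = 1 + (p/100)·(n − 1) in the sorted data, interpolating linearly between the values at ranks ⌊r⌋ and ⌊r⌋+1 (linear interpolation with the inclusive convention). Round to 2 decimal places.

Sorted: 782, 840, 947, 994, 1250, 1357, 1367, 1479, 1570, 1657, 1693, 1795, 1894, 2119, 2250, 2581, 2930, 2963, 3106, 3163, 3317, 3332.
n = 22.
r = 1 + (15/100)·(22 − 1) = 1 + 3.15 = 4.15.
Rank 4 is 994 and rank 5 is 1250.
Interpolate: 994 + 0.15·(1250 − 994) = 994 + 0.15·256 = 1032.4.

1032.40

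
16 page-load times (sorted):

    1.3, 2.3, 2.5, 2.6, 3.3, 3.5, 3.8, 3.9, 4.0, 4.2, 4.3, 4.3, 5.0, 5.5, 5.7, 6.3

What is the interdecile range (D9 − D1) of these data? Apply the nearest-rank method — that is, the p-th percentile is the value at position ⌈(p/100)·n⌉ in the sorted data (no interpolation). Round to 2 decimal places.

n = 16.
P10: rank ⌈10/100·16⌉ = 2 → 2.3.
P90: rank ⌈90/100·16⌉ = 15 → 5.7.
Difference: 5.7 − 2.3 = 3.4.

3.40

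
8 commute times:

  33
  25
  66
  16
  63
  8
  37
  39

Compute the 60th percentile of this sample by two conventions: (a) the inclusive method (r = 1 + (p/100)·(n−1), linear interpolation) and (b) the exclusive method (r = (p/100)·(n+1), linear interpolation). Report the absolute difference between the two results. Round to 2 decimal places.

0.40

Sorted: 8, 16, 25, 33, 37, 39, 63, 66.
n = 8.
(a) r = 5.2; between ranks 5 (37) and 6 (39): 37.4.
(b) r = 5.4; between ranks 5 (37) and 6 (39): 37.8.
|37.4 − 37.8| = 0.4.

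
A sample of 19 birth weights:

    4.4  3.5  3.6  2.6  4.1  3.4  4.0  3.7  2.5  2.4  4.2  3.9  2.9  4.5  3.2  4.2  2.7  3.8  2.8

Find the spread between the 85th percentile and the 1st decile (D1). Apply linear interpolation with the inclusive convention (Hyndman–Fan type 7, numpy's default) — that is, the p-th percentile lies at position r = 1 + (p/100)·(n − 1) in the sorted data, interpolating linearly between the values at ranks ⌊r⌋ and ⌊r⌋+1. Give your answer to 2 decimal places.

Sorted: 2.4, 2.5, 2.6, 2.7, 2.8, 2.9, 3.2, 3.4, 3.5, 3.6, 3.7, 3.8, 3.9, 4.0, 4.1, 4.2, 4.2, 4.4, 4.5.
n = 19.
P10: r = 2.8; ranks 2–3 are 2.5, 2.6; interpolating gives 2.58.
P85: r = 16.3; ranks 16–17 are 4.2, 4.2; interpolating gives 4.2.
Difference: 4.2 − 2.58 = 1.62.

1.62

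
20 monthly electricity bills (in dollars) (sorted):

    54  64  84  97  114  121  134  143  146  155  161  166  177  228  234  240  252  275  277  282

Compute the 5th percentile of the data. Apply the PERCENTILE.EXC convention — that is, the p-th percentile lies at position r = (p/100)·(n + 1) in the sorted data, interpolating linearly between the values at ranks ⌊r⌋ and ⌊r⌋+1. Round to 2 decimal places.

n = 20.
r = (5/100)·(20 + 1) = 1.05.
Rank 1 is 54 and rank 2 is 64.
Interpolate: 54 + 0.05·(64 − 54) = 54 + 0.05·10 = 54.5.

54.50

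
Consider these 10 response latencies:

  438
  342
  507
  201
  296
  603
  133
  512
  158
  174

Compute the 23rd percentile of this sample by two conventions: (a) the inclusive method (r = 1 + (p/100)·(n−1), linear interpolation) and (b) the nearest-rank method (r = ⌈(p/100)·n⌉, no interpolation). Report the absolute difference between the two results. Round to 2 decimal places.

Sorted: 133, 158, 174, 201, 296, 342, 438, 507, 512, 603.
n = 10.
(a) r = 3.07; between ranks 3 (174) and 4 (201): 175.89.
(b) the nearest-rank method: rank 3 → 174.
|175.89 − 174| = 1.89.

1.89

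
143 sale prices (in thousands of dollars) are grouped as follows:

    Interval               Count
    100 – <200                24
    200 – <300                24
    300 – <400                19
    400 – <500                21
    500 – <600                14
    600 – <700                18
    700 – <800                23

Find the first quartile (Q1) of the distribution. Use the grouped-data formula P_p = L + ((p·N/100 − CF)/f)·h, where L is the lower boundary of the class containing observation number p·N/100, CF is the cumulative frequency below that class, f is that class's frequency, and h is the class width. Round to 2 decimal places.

N = 143; target position k = 25/100 · 143 = 35.75.
Cumulative frequencies: 24, 48, 67, 88, 102, 120, 143.
Observation 35.75 falls in the class 200 – <300.
L = 200, CF = 24, f = 24, h = 100.
P25 = 200 + ((35.75 − 24)/24)·100 = 200 + 48.9583 = 248.958.

248.96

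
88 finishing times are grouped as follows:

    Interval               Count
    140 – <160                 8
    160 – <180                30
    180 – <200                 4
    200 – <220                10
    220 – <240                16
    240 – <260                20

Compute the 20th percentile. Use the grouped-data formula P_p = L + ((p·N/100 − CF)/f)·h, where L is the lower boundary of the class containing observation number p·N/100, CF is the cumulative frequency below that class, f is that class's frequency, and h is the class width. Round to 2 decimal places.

166.40

N = 88; target position k = 20/100 · 88 = 17.6.
Cumulative frequencies: 8, 38, 42, 52, 68, 88.
Observation 17.6 falls in the class 160 – <180.
L = 160, CF = 8, f = 30, h = 20.
P20 = 160 + ((17.6 − 8)/30)·20 = 160 + 6.4 = 166.4.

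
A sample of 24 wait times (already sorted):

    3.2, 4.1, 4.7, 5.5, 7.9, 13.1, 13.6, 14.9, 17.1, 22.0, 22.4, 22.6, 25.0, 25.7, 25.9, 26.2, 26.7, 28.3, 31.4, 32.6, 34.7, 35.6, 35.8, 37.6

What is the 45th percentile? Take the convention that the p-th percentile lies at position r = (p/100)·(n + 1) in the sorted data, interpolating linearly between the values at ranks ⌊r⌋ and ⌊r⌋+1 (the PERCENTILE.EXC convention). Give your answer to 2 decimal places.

22.45

n = 24.
r = (45/100)·(24 + 1) = 11.25.
Rank 11 is 22.4 and rank 12 is 22.6.
Interpolate: 22.4 + 0.25·(22.6 − 22.4) = 22.4 + 0.25·0.2 = 22.45.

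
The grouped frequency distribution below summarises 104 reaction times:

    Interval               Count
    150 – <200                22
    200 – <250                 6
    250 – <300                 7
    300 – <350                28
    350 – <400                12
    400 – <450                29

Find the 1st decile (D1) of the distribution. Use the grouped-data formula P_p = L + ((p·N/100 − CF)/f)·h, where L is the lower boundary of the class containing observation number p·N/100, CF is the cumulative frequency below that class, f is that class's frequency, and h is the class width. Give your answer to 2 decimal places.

173.64

N = 104; target position k = 10/100 · 104 = 10.4.
Cumulative frequencies: 22, 28, 35, 63, 75, 104.
Observation 10.4 falls in the class 150 – <200.
L = 150, CF = 0, f = 22, h = 50.
P10 = 150 + ((10.4 − 0)/22)·50 = 150 + 23.6364 = 173.636.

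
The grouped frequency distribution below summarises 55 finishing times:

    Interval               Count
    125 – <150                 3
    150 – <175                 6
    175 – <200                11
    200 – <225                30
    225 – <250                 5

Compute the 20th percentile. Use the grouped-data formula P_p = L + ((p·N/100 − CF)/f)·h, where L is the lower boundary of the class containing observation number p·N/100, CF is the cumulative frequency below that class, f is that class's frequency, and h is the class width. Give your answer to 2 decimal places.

179.55

N = 55; target position k = 20/100 · 55 = 11.
Cumulative frequencies: 3, 9, 20, 50, 55.
Observation 11 falls in the class 175 – <200.
L = 175, CF = 9, f = 11, h = 25.
P20 = 175 + ((11 − 9)/11)·25 = 175 + 4.54545 = 179.545.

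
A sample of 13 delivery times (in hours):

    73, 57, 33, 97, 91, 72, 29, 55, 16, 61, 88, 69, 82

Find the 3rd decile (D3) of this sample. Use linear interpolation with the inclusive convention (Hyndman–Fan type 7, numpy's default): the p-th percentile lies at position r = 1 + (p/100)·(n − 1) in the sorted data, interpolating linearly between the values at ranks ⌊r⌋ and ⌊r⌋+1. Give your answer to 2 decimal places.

56.20

Sorted: 16, 29, 33, 55, 57, 61, 69, 72, 73, 82, 88, 91, 97.
n = 13.
r = 1 + (30/100)·(13 − 1) = 1 + 3.6 = 4.6.
Rank 4 is 55 and rank 5 is 57.
Interpolate: 55 + 0.6·(57 − 55) = 55 + 0.6·2 = 56.2.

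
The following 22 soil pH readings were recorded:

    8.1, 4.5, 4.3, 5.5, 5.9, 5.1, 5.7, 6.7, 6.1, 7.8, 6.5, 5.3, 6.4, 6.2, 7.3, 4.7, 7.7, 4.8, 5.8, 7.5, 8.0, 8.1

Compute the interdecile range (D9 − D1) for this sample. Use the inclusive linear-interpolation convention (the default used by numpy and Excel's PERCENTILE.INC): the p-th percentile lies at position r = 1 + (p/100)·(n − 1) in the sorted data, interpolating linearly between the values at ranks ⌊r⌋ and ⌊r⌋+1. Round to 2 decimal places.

Sorted: 4.3, 4.5, 4.7, 4.8, 5.1, 5.3, 5.5, 5.7, 5.8, 5.9, 6.1, 6.2, 6.4, 6.5, 6.7, 7.3, 7.5, 7.7, 7.8, 8.0, 8.1, 8.1.
n = 22.
P10: r = 3.1; ranks 3–4 are 4.7, 4.8; interpolating gives 4.71.
P90: r = 19.9; ranks 19–20 are 7.8, 8.0; interpolating gives 7.98.
Difference: 7.98 − 4.71 = 3.27.

3.27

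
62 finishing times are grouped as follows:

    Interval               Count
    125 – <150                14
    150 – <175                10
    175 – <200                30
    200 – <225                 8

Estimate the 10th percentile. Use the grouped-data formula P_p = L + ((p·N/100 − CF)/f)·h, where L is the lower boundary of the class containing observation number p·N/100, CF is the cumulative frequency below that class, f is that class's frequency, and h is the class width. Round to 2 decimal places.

136.07

N = 62; target position k = 10/100 · 62 = 6.2.
Cumulative frequencies: 14, 24, 54, 62.
Observation 6.2 falls in the class 125 – <150.
L = 125, CF = 0, f = 14, h = 25.
P10 = 125 + ((6.2 − 0)/14)·25 = 125 + 11.0714 = 136.071.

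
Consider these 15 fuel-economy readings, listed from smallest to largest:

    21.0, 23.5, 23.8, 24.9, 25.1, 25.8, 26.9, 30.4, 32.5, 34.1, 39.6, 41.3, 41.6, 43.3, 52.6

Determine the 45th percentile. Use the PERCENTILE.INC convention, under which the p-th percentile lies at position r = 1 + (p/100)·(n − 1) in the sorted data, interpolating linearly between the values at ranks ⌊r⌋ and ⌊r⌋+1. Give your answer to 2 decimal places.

n = 15.
r = 1 + (45/100)·(15 − 1) = 1 + 6.3 = 7.3.
Rank 7 is 26.9 and rank 8 is 30.4.
Interpolate: 26.9 + 0.3·(30.4 − 26.9) = 26.9 + 0.3·3.5 = 27.95.

27.95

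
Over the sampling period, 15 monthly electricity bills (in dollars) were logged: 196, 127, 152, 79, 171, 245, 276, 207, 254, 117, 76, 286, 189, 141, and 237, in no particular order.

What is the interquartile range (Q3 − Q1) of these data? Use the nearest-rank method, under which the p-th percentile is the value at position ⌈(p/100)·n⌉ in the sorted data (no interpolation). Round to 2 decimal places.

118.00

Sorted: 76, 79, 117, 127, 141, 152, 171, 189, 196, 207, 237, 245, 254, 276, 286.
n = 15.
P25: rank ⌈25/100·15⌉ = 4 → 127.
P75: rank ⌈75/100·15⌉ = 12 → 245.
Difference: 245 − 127 = 118.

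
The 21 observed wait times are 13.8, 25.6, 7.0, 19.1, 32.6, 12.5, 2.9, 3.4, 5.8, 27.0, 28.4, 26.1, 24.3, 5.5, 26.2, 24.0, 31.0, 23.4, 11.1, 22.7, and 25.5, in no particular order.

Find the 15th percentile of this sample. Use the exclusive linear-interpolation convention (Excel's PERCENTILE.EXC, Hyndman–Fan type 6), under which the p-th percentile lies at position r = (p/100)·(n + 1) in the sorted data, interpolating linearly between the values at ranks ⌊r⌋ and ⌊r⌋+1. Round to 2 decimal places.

Sorted: 2.9, 3.4, 5.5, 5.8, 7.0, 11.1, 12.5, 13.8, 19.1, 22.7, 23.4, 24.0, 24.3, 25.5, 25.6, 26.1, 26.2, 27.0, 28.4, 31.0, 32.6.
n = 21.
r = (15/100)·(21 + 1) = 3.3.
Rank 3 is 5.5 and rank 4 is 5.8.
Interpolate: 5.5 + 0.3·(5.8 − 5.5) = 5.5 + 0.3·0.3 = 5.59.

5.59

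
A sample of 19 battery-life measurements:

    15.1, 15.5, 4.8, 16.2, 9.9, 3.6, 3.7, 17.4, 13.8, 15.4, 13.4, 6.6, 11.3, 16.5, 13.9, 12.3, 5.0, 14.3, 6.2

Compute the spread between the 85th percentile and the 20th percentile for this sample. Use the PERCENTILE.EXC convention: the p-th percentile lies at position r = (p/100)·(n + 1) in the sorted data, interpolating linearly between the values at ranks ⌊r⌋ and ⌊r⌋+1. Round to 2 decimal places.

11.20

Sorted: 3.6, 3.7, 4.8, 5.0, 6.2, 6.6, 9.9, 11.3, 12.3, 13.4, 13.8, 13.9, 14.3, 15.1, 15.4, 15.5, 16.2, 16.5, 17.4.
n = 19.
P20: r = 4 (integer) → 5.
P85: r = 17 (integer) → 16.2.
Difference: 16.2 − 5 = 11.2.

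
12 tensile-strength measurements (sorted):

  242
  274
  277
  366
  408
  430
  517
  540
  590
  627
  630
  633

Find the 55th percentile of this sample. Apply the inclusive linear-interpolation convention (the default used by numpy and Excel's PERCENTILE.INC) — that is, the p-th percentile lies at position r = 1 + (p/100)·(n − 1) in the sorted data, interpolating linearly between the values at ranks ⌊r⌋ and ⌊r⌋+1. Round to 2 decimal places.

518.15

n = 12.
r = 1 + (55/100)·(12 − 1) = 1 + 6.05 = 7.05.
Rank 7 is 517 and rank 8 is 540.
Interpolate: 517 + 0.05·(540 − 517) = 517 + 0.05·23 = 518.15.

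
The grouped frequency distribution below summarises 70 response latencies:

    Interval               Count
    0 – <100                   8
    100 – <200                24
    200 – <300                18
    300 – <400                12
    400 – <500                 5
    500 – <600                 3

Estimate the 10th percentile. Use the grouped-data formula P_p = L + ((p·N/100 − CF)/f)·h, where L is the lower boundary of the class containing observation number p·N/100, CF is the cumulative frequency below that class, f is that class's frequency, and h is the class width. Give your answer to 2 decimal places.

N = 70; target position k = 10/100 · 70 = 7.
Cumulative frequencies: 8, 32, 50, 62, 67, 70.
Observation 7 falls in the class 0 – <100.
L = 0, CF = 0, f = 8, h = 100.
P10 = 0 + ((7 − 0)/8)·100 = 0 + 87.5 = 87.5.

87.50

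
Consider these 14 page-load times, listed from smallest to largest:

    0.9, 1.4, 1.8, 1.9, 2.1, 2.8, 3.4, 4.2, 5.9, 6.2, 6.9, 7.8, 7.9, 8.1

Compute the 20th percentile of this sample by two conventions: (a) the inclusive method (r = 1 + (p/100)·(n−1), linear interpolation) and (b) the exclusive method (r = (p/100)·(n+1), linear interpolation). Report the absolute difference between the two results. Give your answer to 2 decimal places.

n = 14.
(a) r = 3.6; between ranks 3 (1.8) and 4 (1.9): 1.86.
(b) r = 3 → value at rank 3 = 1.8.
|1.86 − 1.8| = 0.06.

0.06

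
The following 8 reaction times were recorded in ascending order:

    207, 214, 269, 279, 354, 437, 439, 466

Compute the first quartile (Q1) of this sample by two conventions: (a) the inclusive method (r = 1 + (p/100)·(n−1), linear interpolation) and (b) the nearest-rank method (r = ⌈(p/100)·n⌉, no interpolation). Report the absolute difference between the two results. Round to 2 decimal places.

n = 8.
(a) r = 2.75; between ranks 2 (214) and 3 (269): 255.25.
(b) the nearest-rank method: rank 2 → 214.
|255.25 − 214| = 41.25.

41.25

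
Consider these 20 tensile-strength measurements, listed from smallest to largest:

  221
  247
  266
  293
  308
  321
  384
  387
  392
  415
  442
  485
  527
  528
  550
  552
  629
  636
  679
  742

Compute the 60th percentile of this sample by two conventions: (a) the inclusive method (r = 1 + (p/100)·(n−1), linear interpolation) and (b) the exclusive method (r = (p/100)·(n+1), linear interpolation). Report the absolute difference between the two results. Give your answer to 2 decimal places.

n = 20.
(a) r = 12.4; between ranks 12 (485) and 13 (527): 501.8.
(b) r = 12.6; between ranks 12 (485) and 13 (527): 510.2.
|501.8 − 510.2| = 8.4.

8.40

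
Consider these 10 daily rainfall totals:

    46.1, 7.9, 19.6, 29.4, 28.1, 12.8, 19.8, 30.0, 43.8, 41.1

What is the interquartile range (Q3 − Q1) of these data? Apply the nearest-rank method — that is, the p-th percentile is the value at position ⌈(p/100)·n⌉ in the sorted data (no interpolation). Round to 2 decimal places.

21.50

Sorted: 7.9, 12.8, 19.6, 19.8, 28.1, 29.4, 30.0, 41.1, 43.8, 46.1.
n = 10.
P25: rank ⌈25/100·10⌉ = 3 → 19.6.
P75: rank ⌈75/100·10⌉ = 8 → 41.1.
Difference: 41.1 − 19.6 = 21.5.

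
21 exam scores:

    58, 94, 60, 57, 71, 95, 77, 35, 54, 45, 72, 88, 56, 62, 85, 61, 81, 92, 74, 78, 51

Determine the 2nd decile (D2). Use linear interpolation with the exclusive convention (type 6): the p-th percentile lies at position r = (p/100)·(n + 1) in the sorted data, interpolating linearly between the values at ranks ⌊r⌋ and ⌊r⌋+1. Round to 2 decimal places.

Sorted: 35, 45, 51, 54, 56, 57, 58, 60, 61, 62, 71, 72, 74, 77, 78, 81, 85, 88, 92, 94, 95.
n = 21.
r = (20/100)·(21 + 1) = 4.4.
Rank 4 is 54 and rank 5 is 56.
Interpolate: 54 + 0.4·(56 − 54) = 54 + 0.4·2 = 54.8.

54.80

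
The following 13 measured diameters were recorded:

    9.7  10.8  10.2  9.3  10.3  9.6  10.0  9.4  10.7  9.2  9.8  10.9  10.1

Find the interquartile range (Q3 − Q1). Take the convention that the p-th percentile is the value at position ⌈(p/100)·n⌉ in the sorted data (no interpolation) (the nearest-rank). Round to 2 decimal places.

0.70

Sorted: 9.2, 9.3, 9.4, 9.6, 9.7, 9.8, 10.0, 10.1, 10.2, 10.3, 10.7, 10.8, 10.9.
n = 13.
P25: rank ⌈25/100·13⌉ = 4 → 9.6.
P75: rank ⌈75/100·13⌉ = 10 → 10.3.
Difference: 10.3 − 9.6 = 0.7.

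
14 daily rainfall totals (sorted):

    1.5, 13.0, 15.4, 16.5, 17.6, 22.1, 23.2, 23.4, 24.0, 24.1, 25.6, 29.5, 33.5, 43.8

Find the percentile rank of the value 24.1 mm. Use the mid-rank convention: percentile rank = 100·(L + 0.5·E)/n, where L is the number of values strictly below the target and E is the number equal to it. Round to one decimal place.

Count below 24.1: L = 9; count equal: E = 1; n = 14.
Percentile rank = 100·(9 + 0.5·1)/14 = 100·9.5/14 = 67.86.

67.9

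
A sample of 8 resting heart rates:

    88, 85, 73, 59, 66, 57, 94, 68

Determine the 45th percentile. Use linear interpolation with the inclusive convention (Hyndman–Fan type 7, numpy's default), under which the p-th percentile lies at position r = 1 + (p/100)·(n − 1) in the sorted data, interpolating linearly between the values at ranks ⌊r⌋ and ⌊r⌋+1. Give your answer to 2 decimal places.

Sorted: 57, 59, 66, 68, 73, 85, 88, 94.
n = 8.
r = 1 + (45/100)·(8 − 1) = 1 + 3.15 = 4.15.
Rank 4 is 68 and rank 5 is 73.
Interpolate: 68 + 0.15·(73 − 68) = 68 + 0.15·5 = 68.75.

68.75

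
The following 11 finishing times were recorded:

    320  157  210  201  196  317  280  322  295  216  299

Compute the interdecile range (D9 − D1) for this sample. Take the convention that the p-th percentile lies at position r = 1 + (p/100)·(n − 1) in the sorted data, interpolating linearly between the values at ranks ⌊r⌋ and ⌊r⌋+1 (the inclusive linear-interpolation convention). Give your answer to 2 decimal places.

124.00

Sorted: 157, 196, 201, 210, 216, 280, 295, 299, 317, 320, 322.
n = 11.
P10: r = 2 (integer) → 196.
P90: r = 10 (integer) → 320.
Difference: 320 − 196 = 124.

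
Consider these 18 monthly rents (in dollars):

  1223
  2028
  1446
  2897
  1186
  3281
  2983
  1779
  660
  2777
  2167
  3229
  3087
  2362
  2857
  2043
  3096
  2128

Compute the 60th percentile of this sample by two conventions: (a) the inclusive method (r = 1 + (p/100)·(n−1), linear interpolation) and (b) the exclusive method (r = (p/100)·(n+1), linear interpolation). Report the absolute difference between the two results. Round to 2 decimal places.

Sorted: 660, 1186, 1223, 1446, 1779, 2028, 2043, 2128, 2167, 2362, 2777, 2857, 2897, 2983, 3087, 3096, 3229, 3281.
n = 18.
(a) r = 11.2; between ranks 11 (2777) and 12 (2857): 2793.
(b) r = 11.4; between ranks 11 (2777) and 12 (2857): 2809.
|2793 − 2809| = 16.

16.00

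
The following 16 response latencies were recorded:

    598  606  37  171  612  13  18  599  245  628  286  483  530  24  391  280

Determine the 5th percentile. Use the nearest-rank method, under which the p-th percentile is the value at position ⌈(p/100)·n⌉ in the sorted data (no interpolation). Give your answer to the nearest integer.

Sorted: 13, 18, 24, 37, 171, 245, 280, 286, 391, 483, 530, 598, 599, 606, 612, 628.
n = 16.
Position = ⌈5/100 · 16⌉ = ⌈0.8⌉ = 1.
The value at rank 1 is 13.

13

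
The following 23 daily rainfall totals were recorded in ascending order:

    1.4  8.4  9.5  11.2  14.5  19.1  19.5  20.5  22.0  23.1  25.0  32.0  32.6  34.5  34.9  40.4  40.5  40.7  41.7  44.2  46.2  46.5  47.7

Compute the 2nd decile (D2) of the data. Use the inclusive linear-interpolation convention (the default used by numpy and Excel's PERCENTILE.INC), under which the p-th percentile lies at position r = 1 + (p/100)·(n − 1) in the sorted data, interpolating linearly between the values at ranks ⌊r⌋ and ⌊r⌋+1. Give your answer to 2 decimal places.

n = 23.
r = 1 + (20/100)·(23 − 1) = 1 + 4.4 = 5.4.
Rank 5 is 14.5 and rank 6 is 19.1.
Interpolate: 14.5 + 0.4·(19.1 − 14.5) = 14.5 + 0.4·4.6 = 16.34.

16.34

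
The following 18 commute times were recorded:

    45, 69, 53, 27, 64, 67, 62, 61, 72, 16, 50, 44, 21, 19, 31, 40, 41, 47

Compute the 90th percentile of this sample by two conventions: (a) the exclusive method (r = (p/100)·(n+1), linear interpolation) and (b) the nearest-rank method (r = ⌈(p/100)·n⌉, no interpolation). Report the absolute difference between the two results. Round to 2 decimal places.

Sorted: 16, 19, 21, 27, 31, 40, 41, 44, 45, 47, 50, 53, 61, 62, 64, 67, 69, 72.
n = 18.
(a) r = 17.1; between ranks 17 (69) and 18 (72): 69.3.
(b) the nearest-rank method: rank 17 → 69.
|69.3 − 69| = 0.3.

0.30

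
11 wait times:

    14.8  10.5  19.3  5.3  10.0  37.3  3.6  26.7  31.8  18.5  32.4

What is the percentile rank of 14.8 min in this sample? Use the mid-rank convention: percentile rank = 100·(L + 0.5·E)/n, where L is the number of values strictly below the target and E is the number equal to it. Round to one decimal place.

Sorted: 3.6, 5.3, 10.0, 10.5, 14.8, 18.5, 19.3, 26.7, 31.8, 32.4, 37.3.
Count below 14.8: L = 4; count equal: E = 1; n = 11.
Percentile rank = 100·(4 + 0.5·1)/11 = 100·4.5/11 = 40.91.

40.9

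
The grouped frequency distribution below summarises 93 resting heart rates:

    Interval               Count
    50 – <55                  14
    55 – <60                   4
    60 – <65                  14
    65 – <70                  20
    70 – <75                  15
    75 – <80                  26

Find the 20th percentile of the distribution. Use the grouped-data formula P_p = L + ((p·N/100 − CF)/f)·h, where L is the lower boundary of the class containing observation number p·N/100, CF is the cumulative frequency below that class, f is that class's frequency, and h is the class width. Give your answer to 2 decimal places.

60.21

N = 93; target position k = 20/100 · 93 = 18.6.
Cumulative frequencies: 14, 18, 32, 52, 67, 93.
Observation 18.6 falls in the class 60 – <65.
L = 60, CF = 18, f = 14, h = 5.
P20 = 60 + ((18.6 − 18)/14)·5 = 60 + 0.214286 = 60.2143.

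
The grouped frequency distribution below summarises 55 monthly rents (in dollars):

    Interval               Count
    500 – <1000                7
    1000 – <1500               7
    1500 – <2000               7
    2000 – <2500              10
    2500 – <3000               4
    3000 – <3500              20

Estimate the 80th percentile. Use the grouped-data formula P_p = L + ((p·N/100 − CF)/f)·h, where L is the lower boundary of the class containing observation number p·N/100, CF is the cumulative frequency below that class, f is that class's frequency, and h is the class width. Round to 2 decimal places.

N = 55; target position k = 80/100 · 55 = 44.
Cumulative frequencies: 7, 14, 21, 31, 35, 55.
Observation 44 falls in the class 3000 – <3500.
L = 3000, CF = 35, f = 20, h = 500.
P80 = 3000 + ((44 − 35)/20)·500 = 3000 + 225 = 3225.

3225.00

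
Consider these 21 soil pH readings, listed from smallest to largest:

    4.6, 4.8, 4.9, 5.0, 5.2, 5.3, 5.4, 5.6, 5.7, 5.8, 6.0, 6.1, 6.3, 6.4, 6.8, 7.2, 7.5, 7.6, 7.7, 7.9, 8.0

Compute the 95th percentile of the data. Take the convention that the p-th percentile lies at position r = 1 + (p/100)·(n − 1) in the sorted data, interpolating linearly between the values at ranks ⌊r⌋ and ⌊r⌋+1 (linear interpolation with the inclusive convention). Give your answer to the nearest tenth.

n = 21.
r = 1 + (95/100)·(21 − 1) = 1 + 19 = 20.
r is an integer, so P95 is the value at rank 20: 7.9.

7.9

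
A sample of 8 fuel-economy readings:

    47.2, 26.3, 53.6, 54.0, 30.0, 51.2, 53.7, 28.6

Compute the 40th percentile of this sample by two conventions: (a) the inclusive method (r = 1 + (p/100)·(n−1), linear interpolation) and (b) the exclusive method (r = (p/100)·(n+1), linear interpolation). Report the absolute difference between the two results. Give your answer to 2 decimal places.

3.44

Sorted: 26.3, 28.6, 30.0, 47.2, 51.2, 53.6, 53.7, 54.0.
n = 8.
(a) r = 3.8; between ranks 3 (30.0) and 4 (47.2): 43.76.
(b) r = 3.6; between ranks 3 (30.0) and 4 (47.2): 40.32.
|43.76 − 40.32| = 3.44.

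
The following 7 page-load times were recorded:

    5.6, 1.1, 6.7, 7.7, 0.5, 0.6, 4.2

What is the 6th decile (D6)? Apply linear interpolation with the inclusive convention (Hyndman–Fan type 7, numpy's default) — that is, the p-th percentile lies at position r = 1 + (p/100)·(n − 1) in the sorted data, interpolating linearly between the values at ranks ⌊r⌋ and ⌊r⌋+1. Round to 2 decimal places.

Sorted: 0.5, 0.6, 1.1, 4.2, 5.6, 6.7, 7.7.
n = 7.
r = 1 + (60/100)·(7 − 1) = 1 + 3.6 = 4.6.
Rank 4 is 4.2 and rank 5 is 5.6.
Interpolate: 4.2 + 0.6·(5.6 − 4.2) = 4.2 + 0.6·1.4 = 5.04.

5.04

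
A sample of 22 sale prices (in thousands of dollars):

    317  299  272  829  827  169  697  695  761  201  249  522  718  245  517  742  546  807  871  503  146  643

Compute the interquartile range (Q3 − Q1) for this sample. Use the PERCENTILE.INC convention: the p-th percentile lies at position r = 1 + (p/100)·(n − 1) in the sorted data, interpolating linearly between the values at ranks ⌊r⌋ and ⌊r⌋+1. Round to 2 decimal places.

457.25

Sorted: 146, 169, 201, 245, 249, 272, 299, 317, 503, 517, 522, 546, 643, 695, 697, 718, 742, 761, 807, 827, 829, 871.
n = 22.
P25: r = 6.25; ranks 6–7 are 272, 299; interpolating gives 278.75.
P75: r = 16.75; ranks 16–17 are 718, 742; interpolating gives 736.
Difference: 736 − 278.75 = 457.25.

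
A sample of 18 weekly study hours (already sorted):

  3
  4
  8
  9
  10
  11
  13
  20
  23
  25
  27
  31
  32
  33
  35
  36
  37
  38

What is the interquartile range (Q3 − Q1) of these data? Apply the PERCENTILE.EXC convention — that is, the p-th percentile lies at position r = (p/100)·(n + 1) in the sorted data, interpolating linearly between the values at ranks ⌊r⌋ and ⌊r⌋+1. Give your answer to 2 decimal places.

23.75

n = 18.
P25: r = 4.75; ranks 4–5 are 9, 10; interpolating gives 9.75.
P75: r = 14.25; ranks 14–15 are 33, 35; interpolating gives 33.5.
Difference: 33.5 − 9.75 = 23.75.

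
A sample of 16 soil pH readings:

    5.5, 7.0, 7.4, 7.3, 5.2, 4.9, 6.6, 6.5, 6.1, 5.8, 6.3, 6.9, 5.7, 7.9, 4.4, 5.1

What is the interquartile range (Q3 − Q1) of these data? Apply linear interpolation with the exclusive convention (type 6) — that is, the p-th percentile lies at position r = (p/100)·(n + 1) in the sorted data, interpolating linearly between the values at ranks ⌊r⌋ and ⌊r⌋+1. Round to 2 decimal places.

1.70

Sorted: 4.4, 4.9, 5.1, 5.2, 5.5, 5.7, 5.8, 6.1, 6.3, 6.5, 6.6, 6.9, 7.0, 7.3, 7.4, 7.9.
n = 16.
P25: r = 4.25; ranks 4–5 are 5.2, 5.5; interpolating gives 5.275.
P75: r = 12.75; ranks 12–13 are 6.9, 7.0; interpolating gives 6.975.
Difference: 6.975 − 5.275 = 1.7.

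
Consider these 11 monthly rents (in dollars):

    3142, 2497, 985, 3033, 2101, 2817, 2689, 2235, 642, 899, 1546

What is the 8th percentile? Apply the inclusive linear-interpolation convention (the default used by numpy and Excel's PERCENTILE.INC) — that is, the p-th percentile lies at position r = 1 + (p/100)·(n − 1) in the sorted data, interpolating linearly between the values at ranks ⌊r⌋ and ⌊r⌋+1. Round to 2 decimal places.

847.60

Sorted: 642, 899, 985, 1546, 2101, 2235, 2497, 2689, 2817, 3033, 3142.
n = 11.
r = 1 + (8/100)·(11 − 1) = 1 + 0.8 = 1.8.
Rank 1 is 642 and rank 2 is 899.
Interpolate: 642 + 0.8·(899 − 642) = 642 + 0.8·257 = 847.6.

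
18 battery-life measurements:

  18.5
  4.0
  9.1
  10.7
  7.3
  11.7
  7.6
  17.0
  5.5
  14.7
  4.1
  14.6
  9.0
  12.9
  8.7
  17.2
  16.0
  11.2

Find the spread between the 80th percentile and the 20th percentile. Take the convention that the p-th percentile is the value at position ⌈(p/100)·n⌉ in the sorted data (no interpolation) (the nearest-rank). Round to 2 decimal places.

8.70

Sorted: 4.0, 4.1, 5.5, 7.3, 7.6, 8.7, 9.0, 9.1, 10.7, 11.2, 11.7, 12.9, 14.6, 14.7, 16.0, 17.0, 17.2, 18.5.
n = 18.
P20: rank ⌈20/100·18⌉ = 4 → 7.3.
P80: rank ⌈80/100·18⌉ = 15 → 16.
Difference: 16 − 7.3 = 8.7.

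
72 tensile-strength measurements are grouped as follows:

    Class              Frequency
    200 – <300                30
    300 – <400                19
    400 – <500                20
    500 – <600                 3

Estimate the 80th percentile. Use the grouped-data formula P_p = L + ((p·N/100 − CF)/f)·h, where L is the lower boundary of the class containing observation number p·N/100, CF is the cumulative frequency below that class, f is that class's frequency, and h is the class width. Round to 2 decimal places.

443.00

N = 72; target position k = 80/100 · 72 = 57.6.
Cumulative frequencies: 30, 49, 69, 72.
Observation 57.6 falls in the class 400 – <500.
L = 400, CF = 49, f = 20, h = 100.
P80 = 400 + ((57.6 − 49)/20)·100 = 400 + 43 = 443.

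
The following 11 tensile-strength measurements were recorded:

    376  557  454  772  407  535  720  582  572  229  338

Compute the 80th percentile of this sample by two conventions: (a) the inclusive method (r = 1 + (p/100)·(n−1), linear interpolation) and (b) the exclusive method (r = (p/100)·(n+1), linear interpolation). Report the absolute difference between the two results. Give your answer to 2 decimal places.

82.80

Sorted: 229, 338, 376, 407, 454, 535, 557, 572, 582, 720, 772.
n = 11.
(a) r = 9 → value at rank 9 = 582.
(b) r = 9.6; between ranks 9 (582) and 10 (720): 664.8.
|582 − 664.8| = 82.8.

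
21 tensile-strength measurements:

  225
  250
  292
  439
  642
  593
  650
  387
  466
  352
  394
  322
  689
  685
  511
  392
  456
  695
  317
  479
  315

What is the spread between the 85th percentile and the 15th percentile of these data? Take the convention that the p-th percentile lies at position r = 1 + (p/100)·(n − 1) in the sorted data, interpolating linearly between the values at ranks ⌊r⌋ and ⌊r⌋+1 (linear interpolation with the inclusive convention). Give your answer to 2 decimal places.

Sorted: 225, 250, 292, 315, 317, 322, 352, 387, 392, 394, 439, 456, 466, 479, 511, 593, 642, 650, 685, 689, 695.
n = 21.
P15: r = 4 (integer) → 315.
P85: r = 18 (integer) → 650.
Difference: 650 − 315 = 335.

335.00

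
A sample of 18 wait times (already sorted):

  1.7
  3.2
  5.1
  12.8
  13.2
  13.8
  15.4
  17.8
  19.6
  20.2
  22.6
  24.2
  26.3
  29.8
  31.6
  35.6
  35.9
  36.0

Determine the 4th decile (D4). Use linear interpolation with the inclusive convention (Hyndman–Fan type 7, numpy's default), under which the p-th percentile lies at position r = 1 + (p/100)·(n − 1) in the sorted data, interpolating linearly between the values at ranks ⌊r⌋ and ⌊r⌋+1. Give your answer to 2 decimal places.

17.32

n = 18.
r = 1 + (40/100)·(18 − 1) = 1 + 6.8 = 7.8.
Rank 7 is 15.4 and rank 8 is 17.8.
Interpolate: 15.4 + 0.8·(17.8 − 15.4) = 15.4 + 0.8·2.4 = 17.32.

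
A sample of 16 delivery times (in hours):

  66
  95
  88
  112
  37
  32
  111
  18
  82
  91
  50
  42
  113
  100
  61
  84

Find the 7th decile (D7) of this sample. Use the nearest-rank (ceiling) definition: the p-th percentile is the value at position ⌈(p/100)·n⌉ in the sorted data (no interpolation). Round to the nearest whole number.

Sorted: 18, 32, 37, 42, 50, 61, 66, 82, 84, 88, 91, 95, 100, 111, 112, 113.
n = 16.
Position = ⌈70/100 · 16⌉ = ⌈11.2⌉ = 12.
The value at rank 12 is 95.

95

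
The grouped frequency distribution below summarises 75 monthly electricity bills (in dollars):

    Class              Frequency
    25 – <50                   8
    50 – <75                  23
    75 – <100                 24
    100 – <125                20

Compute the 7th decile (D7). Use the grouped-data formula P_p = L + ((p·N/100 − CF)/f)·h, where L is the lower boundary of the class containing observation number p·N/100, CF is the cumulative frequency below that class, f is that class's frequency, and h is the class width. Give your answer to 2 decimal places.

N = 75; target position k = 70/100 · 75 = 52.5.
Cumulative frequencies: 8, 31, 55, 75.
Observation 52.5 falls in the class 75 – <100.
L = 75, CF = 31, f = 24, h = 25.
P70 = 75 + ((52.5 − 31)/24)·25 = 75 + 22.3958 = 97.3958.

97.40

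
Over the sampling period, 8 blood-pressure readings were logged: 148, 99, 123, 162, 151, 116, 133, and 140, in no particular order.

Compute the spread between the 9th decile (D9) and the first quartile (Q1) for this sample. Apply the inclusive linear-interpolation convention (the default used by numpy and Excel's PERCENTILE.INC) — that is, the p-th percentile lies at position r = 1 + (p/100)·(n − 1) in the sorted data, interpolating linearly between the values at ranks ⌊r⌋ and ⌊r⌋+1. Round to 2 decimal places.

33.05

Sorted: 99, 116, 123, 133, 140, 148, 151, 162.
n = 8.
P25: r = 2.75; ranks 2–3 are 116, 123; interpolating gives 121.25.
P90: r = 7.3; ranks 7–8 are 151, 162; interpolating gives 154.3.
Difference: 154.3 − 121.25 = 33.05.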